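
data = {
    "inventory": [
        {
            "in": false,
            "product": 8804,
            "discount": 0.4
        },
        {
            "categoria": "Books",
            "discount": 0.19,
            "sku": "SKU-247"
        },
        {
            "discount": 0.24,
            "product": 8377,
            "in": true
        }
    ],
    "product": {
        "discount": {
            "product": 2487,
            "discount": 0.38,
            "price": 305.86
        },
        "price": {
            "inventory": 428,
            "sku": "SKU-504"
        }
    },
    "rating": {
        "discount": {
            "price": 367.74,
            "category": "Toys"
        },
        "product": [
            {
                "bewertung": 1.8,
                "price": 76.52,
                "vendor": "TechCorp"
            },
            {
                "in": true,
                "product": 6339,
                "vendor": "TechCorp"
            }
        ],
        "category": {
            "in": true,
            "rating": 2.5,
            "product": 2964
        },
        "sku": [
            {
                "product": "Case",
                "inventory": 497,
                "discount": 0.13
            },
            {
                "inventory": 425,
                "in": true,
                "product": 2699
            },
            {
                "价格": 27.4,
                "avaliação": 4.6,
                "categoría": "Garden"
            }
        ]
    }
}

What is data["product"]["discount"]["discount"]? 0.38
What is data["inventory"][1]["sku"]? "SKU-247"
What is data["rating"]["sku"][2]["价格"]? 27.4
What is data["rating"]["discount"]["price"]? 367.74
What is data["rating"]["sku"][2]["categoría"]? "Garden"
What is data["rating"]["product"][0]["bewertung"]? 1.8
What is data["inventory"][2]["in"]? True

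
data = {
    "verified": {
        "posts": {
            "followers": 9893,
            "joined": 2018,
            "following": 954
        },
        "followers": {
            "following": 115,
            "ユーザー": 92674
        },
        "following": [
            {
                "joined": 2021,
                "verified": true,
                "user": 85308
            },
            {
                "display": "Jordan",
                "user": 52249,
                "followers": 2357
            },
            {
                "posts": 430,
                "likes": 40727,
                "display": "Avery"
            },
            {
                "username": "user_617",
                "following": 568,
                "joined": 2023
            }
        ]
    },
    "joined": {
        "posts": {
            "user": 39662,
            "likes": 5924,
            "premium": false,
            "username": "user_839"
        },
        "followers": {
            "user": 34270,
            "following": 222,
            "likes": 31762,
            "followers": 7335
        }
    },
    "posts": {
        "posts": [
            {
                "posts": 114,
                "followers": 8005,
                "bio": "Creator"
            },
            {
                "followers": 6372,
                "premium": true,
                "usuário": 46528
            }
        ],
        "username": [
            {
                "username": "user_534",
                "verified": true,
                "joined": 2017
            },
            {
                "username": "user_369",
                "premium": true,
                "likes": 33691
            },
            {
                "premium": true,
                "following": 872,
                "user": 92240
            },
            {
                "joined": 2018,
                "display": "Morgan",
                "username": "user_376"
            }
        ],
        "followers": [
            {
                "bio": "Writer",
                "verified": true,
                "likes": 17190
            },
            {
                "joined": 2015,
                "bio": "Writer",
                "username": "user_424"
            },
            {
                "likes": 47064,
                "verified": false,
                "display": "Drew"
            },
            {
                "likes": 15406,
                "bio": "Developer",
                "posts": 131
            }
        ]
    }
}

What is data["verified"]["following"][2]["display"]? "Avery"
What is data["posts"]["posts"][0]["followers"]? 8005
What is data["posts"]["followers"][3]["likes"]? 15406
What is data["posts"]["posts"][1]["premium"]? True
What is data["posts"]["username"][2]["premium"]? True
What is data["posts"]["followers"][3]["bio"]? "Developer"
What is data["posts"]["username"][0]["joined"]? 2017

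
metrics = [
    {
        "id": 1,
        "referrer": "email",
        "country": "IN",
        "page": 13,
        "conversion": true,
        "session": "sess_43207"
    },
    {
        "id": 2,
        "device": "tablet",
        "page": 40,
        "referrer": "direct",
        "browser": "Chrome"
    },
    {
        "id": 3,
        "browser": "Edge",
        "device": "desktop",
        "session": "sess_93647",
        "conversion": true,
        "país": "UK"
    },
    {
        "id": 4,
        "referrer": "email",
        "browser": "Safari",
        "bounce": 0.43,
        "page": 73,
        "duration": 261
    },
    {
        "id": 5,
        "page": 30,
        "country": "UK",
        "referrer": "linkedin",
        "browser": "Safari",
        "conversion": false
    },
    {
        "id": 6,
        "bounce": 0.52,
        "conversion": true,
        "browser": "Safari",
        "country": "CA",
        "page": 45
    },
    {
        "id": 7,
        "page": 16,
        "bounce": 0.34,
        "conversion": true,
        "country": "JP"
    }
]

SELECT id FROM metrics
[1, 2, 3, 4, 5, 6, 7]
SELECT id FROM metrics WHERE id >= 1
[1, 2, 3, 4, 5, 6, 7]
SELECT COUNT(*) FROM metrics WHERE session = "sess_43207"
1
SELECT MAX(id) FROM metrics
7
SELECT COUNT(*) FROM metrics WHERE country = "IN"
1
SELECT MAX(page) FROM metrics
73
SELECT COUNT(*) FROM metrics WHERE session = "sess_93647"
1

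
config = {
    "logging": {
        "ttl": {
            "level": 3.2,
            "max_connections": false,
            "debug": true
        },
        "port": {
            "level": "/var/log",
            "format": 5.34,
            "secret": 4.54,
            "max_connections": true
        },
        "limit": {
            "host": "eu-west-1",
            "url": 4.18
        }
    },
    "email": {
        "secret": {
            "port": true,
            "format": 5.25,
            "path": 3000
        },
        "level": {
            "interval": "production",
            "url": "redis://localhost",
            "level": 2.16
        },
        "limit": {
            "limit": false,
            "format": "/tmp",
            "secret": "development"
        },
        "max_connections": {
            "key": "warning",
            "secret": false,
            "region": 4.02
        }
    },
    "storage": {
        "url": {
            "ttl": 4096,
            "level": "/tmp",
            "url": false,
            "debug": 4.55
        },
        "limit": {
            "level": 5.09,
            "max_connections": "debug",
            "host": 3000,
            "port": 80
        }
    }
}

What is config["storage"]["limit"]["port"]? 80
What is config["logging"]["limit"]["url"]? 4.18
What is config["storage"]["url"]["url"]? False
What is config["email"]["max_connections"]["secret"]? False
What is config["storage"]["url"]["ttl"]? 4096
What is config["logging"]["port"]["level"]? "/var/log"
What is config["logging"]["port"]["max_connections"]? True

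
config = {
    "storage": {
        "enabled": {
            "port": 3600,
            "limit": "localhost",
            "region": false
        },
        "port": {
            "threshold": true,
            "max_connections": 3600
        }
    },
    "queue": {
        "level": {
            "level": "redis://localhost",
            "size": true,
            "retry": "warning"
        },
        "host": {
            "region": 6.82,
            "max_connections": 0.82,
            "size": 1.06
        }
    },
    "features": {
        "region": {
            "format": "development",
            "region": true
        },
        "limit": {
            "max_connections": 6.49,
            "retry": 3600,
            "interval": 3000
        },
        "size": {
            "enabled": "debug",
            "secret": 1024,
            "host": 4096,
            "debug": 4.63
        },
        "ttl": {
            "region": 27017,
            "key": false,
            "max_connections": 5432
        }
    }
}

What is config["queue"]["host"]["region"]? 6.82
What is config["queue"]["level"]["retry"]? "warning"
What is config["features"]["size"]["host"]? 4096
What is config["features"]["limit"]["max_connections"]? 6.49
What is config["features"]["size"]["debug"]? 4.63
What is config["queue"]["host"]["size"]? 1.06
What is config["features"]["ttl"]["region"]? 27017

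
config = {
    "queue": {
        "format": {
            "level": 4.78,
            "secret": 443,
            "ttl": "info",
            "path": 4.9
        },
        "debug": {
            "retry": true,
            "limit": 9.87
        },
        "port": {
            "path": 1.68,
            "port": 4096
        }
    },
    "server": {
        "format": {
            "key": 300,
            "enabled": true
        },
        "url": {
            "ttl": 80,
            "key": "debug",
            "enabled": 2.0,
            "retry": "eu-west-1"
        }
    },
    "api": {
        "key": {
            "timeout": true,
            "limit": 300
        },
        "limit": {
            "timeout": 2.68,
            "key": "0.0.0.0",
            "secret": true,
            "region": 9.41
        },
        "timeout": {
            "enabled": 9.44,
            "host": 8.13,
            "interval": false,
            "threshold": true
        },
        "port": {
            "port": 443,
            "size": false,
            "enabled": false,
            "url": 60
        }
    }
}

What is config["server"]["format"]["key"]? 300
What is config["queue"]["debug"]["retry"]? True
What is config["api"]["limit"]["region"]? 9.41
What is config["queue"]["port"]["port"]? 4096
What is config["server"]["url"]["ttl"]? 80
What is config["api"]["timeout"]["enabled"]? 9.44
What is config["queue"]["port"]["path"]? 1.68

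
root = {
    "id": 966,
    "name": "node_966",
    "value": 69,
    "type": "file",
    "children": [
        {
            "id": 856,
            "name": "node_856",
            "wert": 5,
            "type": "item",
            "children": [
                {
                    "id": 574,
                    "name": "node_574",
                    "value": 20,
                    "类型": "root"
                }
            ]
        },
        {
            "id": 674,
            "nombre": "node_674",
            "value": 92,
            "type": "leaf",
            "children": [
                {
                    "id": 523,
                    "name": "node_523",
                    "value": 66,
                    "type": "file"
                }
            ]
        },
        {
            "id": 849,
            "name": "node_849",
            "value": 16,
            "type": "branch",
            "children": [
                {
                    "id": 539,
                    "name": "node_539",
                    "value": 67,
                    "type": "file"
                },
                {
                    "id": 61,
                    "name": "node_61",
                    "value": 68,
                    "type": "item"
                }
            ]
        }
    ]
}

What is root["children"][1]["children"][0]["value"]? 66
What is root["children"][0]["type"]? "item"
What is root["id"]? 966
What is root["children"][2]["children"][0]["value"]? 67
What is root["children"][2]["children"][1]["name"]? "node_61"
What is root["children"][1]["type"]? "leaf"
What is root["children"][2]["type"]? "branch"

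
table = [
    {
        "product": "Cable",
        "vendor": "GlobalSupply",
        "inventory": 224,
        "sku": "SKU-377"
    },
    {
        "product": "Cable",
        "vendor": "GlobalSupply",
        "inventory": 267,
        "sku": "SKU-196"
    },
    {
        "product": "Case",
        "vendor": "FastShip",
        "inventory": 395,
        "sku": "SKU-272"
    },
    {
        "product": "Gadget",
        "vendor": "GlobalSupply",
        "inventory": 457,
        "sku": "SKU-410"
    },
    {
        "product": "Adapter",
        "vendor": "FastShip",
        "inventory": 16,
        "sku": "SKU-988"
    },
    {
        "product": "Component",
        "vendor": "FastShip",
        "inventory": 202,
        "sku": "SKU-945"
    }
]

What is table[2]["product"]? "Case"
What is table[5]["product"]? "Component"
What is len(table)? 6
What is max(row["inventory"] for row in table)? 457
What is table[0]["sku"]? "SKU-377"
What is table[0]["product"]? "Cable"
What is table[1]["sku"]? "SKU-196"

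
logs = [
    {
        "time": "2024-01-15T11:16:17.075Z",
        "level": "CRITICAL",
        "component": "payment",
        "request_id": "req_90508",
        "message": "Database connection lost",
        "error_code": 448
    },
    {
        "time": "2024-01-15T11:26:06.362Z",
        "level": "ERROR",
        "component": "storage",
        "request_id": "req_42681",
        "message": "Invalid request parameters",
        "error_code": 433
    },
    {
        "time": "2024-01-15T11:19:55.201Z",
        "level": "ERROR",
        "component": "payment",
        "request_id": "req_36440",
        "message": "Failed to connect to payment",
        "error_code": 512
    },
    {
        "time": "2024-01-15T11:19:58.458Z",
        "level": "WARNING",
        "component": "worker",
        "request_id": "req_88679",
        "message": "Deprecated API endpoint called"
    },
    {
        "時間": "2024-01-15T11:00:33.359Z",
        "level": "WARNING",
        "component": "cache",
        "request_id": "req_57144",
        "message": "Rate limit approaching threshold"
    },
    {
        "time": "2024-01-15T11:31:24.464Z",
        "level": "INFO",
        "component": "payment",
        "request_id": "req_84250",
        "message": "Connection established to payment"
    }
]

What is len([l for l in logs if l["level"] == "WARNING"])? 2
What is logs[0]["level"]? "CRITICAL"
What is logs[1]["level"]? "ERROR"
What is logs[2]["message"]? "Failed to connect to payment"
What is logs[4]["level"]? "WARNING"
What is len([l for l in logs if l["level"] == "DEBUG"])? 0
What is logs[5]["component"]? "payment"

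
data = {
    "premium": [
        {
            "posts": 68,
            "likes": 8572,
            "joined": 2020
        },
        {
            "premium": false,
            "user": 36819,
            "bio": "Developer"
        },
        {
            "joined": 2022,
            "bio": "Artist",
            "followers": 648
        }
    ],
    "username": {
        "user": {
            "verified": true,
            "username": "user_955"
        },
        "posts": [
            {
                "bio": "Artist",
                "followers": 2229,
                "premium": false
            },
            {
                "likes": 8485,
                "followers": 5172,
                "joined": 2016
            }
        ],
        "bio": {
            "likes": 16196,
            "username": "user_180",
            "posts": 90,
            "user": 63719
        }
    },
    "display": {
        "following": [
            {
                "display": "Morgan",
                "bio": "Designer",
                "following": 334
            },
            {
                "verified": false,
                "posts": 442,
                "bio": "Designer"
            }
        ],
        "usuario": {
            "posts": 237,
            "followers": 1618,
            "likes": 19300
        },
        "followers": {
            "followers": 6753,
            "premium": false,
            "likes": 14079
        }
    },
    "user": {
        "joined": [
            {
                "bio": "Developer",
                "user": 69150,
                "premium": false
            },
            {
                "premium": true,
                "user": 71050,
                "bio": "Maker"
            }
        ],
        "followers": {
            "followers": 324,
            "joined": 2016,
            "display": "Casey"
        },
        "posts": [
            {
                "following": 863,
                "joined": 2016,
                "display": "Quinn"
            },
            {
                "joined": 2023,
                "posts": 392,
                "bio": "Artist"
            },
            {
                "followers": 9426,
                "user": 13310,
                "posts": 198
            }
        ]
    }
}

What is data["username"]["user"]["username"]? "user_955"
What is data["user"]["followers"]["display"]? "Casey"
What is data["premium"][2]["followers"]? 648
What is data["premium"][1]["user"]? 36819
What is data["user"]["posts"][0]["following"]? 863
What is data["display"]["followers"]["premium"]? False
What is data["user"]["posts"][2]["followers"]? 9426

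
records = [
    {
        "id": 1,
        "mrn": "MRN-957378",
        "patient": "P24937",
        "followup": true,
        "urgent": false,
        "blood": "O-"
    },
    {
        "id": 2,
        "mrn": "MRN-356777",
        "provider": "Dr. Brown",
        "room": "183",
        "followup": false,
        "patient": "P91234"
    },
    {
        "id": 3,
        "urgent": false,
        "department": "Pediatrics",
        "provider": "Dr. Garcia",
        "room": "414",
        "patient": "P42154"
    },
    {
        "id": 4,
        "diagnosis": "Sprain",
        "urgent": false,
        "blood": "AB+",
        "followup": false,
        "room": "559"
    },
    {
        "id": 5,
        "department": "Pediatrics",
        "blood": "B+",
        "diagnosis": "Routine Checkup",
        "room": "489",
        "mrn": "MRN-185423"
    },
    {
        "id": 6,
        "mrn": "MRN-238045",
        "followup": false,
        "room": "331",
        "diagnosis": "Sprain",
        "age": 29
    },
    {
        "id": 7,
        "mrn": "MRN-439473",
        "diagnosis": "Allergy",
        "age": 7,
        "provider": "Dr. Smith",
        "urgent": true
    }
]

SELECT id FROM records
[1, 2, 3, 4, 5, 6, 7]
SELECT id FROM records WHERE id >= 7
[7]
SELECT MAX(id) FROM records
7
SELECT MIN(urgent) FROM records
False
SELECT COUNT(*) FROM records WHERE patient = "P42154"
1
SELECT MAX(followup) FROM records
True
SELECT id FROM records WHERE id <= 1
[1]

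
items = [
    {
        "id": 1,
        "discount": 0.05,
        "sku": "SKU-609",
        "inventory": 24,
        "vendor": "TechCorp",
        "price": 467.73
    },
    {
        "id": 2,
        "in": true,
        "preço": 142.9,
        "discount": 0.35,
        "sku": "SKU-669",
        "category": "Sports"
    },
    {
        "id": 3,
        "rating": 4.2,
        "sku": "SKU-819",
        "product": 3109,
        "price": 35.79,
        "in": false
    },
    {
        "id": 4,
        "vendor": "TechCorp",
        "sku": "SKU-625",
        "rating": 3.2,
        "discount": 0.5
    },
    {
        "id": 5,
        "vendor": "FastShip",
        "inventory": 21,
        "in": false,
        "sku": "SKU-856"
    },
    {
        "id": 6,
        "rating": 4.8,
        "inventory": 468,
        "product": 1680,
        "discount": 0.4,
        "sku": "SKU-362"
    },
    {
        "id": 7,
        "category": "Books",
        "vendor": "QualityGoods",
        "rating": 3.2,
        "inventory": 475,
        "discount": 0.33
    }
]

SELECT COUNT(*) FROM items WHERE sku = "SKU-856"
1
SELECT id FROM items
[1, 2, 3, 4, 5, 6, 7]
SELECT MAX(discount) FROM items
0.5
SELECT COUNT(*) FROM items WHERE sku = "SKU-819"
1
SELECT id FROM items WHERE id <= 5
[1, 2, 3, 4, 5]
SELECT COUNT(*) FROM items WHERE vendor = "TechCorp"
2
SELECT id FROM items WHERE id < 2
[1]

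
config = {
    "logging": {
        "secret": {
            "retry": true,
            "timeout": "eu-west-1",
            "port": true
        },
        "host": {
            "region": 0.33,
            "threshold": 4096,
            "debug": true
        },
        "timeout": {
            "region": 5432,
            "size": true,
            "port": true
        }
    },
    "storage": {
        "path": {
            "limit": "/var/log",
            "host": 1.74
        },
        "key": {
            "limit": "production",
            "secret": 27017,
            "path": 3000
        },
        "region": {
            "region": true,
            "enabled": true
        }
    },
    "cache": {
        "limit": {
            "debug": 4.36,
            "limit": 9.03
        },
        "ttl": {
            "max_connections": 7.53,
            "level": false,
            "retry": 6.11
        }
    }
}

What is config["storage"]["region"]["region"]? True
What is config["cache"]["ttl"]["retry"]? 6.11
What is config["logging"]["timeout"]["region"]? 5432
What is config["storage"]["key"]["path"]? 3000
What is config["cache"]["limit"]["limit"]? 9.03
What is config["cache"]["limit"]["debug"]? 4.36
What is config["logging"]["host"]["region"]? 0.33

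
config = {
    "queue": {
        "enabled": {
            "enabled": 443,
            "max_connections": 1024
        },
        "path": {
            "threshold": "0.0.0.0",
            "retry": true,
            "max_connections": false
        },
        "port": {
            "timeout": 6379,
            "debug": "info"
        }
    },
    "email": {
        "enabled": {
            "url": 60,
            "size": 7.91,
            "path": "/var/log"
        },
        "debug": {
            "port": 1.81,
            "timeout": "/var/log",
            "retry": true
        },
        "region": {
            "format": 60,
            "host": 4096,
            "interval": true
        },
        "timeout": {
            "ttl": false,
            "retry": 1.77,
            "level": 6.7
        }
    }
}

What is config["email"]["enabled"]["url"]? 60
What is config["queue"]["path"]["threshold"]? "0.0.0.0"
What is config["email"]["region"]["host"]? 4096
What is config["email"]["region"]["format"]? 60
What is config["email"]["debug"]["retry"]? True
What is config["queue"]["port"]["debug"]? "info"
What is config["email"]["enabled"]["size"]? 7.91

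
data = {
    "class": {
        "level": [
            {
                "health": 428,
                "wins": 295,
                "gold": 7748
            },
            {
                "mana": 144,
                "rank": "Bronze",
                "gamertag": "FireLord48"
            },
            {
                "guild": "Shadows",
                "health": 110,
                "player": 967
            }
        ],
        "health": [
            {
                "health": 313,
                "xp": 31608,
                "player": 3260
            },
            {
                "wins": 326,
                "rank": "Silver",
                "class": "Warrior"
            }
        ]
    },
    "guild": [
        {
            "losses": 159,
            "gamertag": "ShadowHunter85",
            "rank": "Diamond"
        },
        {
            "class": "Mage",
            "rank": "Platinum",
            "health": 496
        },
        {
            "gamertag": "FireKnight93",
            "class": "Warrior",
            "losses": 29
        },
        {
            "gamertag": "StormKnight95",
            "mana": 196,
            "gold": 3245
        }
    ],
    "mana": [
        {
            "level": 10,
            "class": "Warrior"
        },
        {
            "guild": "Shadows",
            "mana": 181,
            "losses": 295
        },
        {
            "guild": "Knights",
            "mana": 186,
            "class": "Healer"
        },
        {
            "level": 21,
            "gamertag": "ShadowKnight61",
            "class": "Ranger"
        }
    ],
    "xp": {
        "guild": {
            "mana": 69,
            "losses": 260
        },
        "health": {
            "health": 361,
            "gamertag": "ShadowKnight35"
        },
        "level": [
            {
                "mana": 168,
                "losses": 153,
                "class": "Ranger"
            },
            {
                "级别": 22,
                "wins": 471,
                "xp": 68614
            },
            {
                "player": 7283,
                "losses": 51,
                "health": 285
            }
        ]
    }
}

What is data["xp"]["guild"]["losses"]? 260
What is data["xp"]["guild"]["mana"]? 69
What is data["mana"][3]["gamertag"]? "ShadowKnight61"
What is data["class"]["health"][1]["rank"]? "Silver"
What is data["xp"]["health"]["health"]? 361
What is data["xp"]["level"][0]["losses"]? 153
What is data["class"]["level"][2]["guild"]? "Shadows"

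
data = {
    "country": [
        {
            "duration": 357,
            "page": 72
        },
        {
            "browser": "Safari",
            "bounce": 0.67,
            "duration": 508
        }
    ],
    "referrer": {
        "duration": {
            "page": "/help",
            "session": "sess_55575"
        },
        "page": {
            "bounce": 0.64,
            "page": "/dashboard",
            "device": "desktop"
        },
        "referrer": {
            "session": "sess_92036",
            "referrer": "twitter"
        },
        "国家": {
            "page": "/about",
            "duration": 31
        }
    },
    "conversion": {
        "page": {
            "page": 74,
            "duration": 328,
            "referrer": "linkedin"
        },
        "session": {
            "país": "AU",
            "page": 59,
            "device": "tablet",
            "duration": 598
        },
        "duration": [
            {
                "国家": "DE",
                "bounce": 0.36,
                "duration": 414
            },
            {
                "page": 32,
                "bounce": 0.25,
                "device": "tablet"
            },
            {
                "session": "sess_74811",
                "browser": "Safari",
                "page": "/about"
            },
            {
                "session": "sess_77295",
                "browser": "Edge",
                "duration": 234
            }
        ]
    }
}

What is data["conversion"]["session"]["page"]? 59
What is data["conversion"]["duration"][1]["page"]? 32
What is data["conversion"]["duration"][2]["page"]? "/about"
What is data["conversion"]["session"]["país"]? "AU"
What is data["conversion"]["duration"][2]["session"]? "sess_74811"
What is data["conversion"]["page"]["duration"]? 328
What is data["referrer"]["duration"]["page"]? "/help"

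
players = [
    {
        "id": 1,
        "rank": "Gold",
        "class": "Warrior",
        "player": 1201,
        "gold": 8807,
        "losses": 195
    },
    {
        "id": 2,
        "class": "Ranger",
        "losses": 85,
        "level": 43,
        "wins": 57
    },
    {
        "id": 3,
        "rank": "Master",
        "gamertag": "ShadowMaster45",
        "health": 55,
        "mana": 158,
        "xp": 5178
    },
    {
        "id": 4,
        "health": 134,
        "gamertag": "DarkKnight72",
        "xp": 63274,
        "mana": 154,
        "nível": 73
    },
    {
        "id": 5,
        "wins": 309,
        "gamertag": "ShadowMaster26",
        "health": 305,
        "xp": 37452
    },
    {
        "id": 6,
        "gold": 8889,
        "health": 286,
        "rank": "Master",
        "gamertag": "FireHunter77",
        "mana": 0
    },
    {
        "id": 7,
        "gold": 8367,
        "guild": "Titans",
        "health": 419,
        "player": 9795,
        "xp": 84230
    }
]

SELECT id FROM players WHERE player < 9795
[1]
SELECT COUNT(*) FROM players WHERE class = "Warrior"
1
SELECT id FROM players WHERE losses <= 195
[1, 2]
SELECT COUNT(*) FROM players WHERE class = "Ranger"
1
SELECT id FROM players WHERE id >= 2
[2, 3, 4, 5, 6, 7]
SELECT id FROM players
[1, 2, 3, 4, 5, 6, 7]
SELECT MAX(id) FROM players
7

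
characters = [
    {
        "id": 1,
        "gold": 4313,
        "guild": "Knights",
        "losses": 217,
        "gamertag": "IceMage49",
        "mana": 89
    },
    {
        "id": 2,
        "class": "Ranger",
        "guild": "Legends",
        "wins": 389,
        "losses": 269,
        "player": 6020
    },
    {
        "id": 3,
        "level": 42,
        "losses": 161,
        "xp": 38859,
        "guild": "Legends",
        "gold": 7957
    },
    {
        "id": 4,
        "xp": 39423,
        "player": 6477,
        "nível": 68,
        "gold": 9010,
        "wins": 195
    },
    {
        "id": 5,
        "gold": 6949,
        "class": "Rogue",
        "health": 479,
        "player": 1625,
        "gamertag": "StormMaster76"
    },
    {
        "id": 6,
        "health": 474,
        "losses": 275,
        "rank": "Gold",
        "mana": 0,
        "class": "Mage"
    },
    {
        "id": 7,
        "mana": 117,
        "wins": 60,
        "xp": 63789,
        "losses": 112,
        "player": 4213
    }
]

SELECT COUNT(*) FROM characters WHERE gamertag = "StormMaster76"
1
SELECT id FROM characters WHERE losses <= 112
[7]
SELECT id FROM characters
[1, 2, 3, 4, 5, 6, 7]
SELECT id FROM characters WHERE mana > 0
[1, 7]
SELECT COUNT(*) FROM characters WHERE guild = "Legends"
2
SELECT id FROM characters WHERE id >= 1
[1, 2, 3, 4, 5, 6, 7]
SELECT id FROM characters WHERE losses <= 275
[1, 2, 3, 6, 7]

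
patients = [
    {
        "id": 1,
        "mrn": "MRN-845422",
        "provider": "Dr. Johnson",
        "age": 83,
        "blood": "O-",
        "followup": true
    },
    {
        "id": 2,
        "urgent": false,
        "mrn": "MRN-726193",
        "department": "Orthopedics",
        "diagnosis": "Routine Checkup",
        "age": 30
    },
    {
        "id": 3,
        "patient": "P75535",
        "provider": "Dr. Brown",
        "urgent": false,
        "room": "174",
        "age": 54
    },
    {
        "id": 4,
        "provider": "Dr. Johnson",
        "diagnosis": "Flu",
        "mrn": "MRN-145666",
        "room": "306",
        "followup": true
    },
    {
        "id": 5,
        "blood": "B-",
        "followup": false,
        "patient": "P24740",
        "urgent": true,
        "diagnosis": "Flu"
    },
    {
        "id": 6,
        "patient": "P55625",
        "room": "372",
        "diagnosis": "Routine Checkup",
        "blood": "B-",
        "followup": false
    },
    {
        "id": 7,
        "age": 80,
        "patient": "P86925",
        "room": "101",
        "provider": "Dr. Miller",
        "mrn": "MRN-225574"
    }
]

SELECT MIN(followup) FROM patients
False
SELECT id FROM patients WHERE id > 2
[3, 4, 5, 6, 7]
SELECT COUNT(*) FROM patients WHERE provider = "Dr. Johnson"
2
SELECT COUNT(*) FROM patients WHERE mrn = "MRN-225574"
1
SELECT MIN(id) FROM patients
1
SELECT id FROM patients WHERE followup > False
[1, 4]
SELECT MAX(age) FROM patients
83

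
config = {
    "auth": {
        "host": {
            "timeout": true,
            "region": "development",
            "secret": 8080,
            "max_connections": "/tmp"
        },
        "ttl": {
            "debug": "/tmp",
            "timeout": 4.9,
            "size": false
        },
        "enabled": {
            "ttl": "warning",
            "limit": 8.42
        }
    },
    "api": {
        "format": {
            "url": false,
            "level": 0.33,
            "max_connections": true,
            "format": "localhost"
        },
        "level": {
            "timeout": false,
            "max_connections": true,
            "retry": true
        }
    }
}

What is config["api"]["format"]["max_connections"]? True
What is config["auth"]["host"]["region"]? "development"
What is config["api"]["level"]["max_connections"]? True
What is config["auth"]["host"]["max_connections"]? "/tmp"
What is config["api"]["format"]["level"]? 0.33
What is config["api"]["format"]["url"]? False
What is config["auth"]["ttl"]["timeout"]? 4.9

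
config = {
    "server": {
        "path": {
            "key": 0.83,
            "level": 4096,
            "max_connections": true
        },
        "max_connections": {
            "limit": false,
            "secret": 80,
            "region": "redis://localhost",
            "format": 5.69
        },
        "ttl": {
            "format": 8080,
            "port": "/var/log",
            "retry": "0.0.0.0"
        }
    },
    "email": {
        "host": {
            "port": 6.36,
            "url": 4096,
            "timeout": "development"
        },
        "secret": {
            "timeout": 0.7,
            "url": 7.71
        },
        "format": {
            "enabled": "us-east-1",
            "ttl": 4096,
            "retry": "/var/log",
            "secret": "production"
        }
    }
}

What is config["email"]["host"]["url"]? 4096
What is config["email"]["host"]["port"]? 6.36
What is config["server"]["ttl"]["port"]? "/var/log"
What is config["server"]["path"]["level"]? 4096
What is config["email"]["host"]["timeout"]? "development"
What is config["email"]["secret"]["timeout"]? 0.7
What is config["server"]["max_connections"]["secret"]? 80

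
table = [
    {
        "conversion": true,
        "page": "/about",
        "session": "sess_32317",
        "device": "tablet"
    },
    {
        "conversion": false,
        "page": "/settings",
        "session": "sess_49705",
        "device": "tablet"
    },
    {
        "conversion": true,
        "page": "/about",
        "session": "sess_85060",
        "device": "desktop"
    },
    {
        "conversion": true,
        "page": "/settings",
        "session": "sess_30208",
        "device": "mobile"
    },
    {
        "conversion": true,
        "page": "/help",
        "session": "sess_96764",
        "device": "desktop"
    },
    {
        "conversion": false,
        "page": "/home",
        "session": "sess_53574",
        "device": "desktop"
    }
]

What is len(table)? 6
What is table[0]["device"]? "tablet"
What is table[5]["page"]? "/home"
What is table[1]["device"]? "tablet"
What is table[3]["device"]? "mobile"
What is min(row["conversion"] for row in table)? False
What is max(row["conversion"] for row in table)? True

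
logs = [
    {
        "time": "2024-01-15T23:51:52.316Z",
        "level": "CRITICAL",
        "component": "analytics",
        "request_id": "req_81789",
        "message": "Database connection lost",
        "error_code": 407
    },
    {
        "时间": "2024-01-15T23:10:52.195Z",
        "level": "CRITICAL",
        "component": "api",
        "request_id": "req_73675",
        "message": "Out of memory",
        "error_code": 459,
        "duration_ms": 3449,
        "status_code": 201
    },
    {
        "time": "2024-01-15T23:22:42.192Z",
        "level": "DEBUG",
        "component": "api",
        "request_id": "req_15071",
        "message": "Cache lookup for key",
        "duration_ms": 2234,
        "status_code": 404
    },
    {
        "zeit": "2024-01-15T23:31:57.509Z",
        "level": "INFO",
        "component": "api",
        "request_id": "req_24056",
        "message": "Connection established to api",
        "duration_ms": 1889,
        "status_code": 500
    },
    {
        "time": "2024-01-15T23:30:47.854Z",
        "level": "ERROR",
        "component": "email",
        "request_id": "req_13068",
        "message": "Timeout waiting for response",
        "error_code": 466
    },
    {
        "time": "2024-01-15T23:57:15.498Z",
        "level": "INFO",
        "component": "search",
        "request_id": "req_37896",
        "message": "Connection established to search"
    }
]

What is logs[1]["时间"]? "2024-01-15T23:10:52.195Z"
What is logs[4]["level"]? "ERROR"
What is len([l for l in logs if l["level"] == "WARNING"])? 0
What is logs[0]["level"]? "CRITICAL"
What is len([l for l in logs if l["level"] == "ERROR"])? 1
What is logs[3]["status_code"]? 500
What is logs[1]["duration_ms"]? 3449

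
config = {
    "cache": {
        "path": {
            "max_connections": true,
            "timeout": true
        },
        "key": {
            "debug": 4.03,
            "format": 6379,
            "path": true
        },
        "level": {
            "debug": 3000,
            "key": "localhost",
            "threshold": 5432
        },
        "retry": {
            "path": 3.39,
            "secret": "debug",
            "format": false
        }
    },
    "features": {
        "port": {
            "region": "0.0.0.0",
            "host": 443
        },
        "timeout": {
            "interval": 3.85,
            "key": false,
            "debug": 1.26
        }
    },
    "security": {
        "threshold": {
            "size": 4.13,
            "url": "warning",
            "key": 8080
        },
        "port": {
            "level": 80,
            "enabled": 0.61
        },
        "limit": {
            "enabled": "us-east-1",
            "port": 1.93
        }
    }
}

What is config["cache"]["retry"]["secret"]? "debug"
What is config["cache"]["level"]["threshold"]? 5432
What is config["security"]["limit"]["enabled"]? "us-east-1"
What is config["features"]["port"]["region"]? "0.0.0.0"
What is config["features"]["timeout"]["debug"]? 1.26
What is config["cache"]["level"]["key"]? "localhost"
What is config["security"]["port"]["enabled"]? 0.61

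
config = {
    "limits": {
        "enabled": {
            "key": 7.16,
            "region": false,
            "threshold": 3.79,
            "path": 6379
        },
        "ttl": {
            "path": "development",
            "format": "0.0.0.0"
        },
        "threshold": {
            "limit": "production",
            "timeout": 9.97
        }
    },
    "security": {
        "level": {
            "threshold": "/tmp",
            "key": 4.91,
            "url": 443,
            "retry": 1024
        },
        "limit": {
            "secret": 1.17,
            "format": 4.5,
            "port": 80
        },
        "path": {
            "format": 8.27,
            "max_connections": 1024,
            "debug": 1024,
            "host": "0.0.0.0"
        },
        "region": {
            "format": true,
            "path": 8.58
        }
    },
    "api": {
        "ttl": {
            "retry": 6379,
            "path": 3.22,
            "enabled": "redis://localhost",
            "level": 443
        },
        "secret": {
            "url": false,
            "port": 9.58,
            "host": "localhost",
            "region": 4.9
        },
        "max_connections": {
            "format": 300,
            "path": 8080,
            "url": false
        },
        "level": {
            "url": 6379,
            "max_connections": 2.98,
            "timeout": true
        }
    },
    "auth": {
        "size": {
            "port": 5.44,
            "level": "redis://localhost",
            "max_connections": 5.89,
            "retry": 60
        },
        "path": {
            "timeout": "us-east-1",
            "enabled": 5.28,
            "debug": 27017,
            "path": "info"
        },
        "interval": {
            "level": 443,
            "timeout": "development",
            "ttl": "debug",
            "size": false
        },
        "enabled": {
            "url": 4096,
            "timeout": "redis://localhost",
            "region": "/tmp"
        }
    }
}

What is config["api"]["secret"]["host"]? "localhost"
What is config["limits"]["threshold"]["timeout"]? 9.97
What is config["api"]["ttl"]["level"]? 443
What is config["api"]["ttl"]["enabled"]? "redis://localhost"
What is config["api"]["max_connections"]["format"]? 300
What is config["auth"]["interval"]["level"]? 443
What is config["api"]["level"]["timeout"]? True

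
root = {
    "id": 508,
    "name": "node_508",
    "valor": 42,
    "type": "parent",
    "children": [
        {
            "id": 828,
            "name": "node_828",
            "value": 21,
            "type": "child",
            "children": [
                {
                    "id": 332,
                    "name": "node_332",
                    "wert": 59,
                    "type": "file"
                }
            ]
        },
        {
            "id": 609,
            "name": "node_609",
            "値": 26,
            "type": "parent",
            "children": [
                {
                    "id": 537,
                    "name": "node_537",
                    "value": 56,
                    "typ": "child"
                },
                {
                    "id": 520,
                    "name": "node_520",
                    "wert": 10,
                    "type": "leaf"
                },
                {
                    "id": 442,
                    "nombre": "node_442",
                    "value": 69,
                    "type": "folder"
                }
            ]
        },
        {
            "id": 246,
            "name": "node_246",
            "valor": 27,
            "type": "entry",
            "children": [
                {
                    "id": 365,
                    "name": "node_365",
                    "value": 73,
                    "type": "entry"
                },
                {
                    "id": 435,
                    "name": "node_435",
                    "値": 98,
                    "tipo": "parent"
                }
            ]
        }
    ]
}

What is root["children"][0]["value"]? 21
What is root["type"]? "parent"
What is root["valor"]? 42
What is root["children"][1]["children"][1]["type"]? "leaf"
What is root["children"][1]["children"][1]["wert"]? 10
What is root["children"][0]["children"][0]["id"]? 332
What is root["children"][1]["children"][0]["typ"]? "child"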